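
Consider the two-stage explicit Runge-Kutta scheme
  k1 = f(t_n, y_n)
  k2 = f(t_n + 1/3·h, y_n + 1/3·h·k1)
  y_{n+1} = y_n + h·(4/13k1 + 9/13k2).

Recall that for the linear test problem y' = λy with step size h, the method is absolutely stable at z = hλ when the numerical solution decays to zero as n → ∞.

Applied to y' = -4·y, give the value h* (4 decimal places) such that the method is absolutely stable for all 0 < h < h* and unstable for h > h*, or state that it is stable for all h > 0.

Set f=λy, z=hλ:
  k1=λy_n ⇒ h·k1=z·y_n;  k2=λ(1+1/3z)y_n ⇒ h·k2=z(1+1/3z)y_n
  y_{n+1}/y_n = 1 + 4/13z + 9/13z(1+1/3z) = 1 + z + 3/13z²
  Hence R(z) = 1 + z + 3/13z².

Find x<0 with |R(x)|<1.
x=-1.51: |R|=0.0162
R=1: x+3/13x²=0 ⇒ x=−13/3=-4.3333; min R=1−1/(4·3/13)=-0.0833>−1
Confirm numerically:
  x=-4.265: |R|=0.93274 <1
  x=-3.601: |R|=0.39143 <1
  x=-3.399: |R|=0.26712 <1
  x=-3.170: |R|=0.14898 <1
  x=-4.839: |R|=1.56467 >1
  x=-4.800: |R|=1.51692 >1
Interval (-4.3333, 0).

(-4.3333,0); λ=-4 ⇒ h* = (13/3)/4 = 1.0833.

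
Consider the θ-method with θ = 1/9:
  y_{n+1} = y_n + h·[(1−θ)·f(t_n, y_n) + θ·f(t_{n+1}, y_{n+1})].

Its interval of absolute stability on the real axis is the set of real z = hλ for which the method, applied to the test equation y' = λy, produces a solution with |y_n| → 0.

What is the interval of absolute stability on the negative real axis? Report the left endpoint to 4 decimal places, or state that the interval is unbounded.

z∈(-2.5714,0).

Set f=λy, z=hλ:
  y_{n+1} = y_n + z·[8/9·y_n + 1/9·y_{n+1}] ⇒ (1 − 1/9z)y_{n+1} = (1 + 8/9z)y_n
  R(z) = (1 + 8/9z)/(1 − 1/9z).

Find x<0 with |R(x)|<1.
x=-1.51: |R|=0.2931
R=−1: 1+8/9x = −1+1/9x ⇒ -7/9x=2 ⇒ x=2/(-7/9)=-2.5714
Confirm numerically:
  x=-2.181: |R|=0.75557 <1
  x=-1.767: |R|=0.47701 <1
  x=-1.733: |R|=0.45318 <1
  x=-2.915: |R|=1.20185 >1
  x=-2.826: |R|=1.15068 >1
  x=-2.796: |R|=1.13327 >1
So |R|<1 on (-2.5714, 0).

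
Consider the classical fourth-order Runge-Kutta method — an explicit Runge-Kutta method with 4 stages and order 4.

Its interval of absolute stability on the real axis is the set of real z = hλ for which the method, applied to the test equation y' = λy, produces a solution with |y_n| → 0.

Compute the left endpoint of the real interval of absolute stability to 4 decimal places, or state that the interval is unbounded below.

With y'=λy (z=hλ):
  order 4, 4-stage ⇒ R(z)=1+z+z^2/2+z^3/6+z^4/24
  (e.g. R(-0.63)=0.53334, |R|=0.53334)

Find x<0 with |R(x)|<1.
x=-0.63: |R|=0.5333
|R(-2.79)|=1.0071 |R(-2.11)|=0.3763 |R(-1.12)|=0.3386
Bisect:
  x_lo=-3.4833 |R|=2.6733  x_hi=-0.1222 |R|=0.8850
  mid=-1.80272 |R|=0.28582 →hi
  mid=-2.64299 |R|=0.80581 →hi
  mid=-3.06313 |R|=1.50632 →lo
  mid=-2.85306 |R|=1.10707 →lo
  mid=-2.74802 |R|=0.94525 →hi
  mid=-2.80054 |R|=1.02323 →lo
  mid=-2.77428 |R|=0.98352 →hi
  mid=-2.78741 |R|=1.00320 →lo
  ...
  [-2.78536,-2.78515] ⇒ x*=-2.7853
So |R|<1 on (-2.7853, 0).

z* = -2.7853.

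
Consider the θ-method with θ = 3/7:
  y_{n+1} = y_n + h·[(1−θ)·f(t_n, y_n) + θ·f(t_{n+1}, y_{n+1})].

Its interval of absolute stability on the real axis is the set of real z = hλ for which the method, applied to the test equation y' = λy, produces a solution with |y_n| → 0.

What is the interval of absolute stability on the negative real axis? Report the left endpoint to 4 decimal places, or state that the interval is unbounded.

(-14.0000, 0).

Set f=λy, z=hλ:
  y_{n+1} = y_n + z·[4/7·y_n + 3/7·y_{n+1}] ⇒ (1 − 3/7z)y_{n+1} = (1 + 4/7z)y_n
  R(z) = (1 + 4/7z)/(1 − 3/7z).

Need |R(x)|<1, x<0.
x=-1.65: |R|=0.0335
R=−1: 1+4/7x = −1+3/7x ⇒ -1/7x=2 ⇒ x=2/(-1/7)=-14.0000
Confirm numerically:
  x=-12.684: |R|=0.97079 <1
  x=-8.038: |R|=0.80838 <1
  x=-6.748: |R|=0.73381 <1
  x=-6.420: |R|=0.71135 <1
  x=-14.443: |R|=1.00880 >1
  x=-14.207: |R|=1.00417 >1
  x=-14.052: |R|=1.00106 >1
So |R|<1 on (-14.0000, 0).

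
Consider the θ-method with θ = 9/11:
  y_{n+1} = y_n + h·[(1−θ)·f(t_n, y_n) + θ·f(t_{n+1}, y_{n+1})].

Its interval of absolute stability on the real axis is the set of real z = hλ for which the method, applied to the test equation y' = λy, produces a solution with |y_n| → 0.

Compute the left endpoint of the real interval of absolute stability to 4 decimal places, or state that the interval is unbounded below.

Set f=λy, z=hλ:
  y_{n+1} = y_n + z·[2/11·y_n + 9/11·y_{n+1}] ⇒ (1 − 9/11z)y_{n+1} = (1 + 2/11z)y_n
  R(z) = (1 + 2/11z)/(1 − 9/11z).

Solve |R(x)|<1 on ℝ⁻.
x=-1.63: |R|=0.3015
x=-2: |R|=0.2414
x=-10: |R|=0.0891
x=-100: |R|=0.2075
θ=9/11≥1/2 ⇒ |1+2/11x|<|1−9/11x| ∀x<0 ⇒ interval (−∞,0).

(−∞, 0) — no finite endpoint.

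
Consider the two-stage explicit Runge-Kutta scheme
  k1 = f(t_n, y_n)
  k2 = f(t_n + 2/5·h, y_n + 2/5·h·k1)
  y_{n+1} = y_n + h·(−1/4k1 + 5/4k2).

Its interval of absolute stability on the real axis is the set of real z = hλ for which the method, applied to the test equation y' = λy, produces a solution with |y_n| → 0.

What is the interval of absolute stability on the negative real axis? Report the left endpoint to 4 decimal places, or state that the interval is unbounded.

Set f=λy, z=hλ:
  k1=λy_n ⇒ h·k1=z·y_n;  k2=λ(1+2/5z)y_n ⇒ h·k2=z(1+2/5z)y_n
  y_{n+1}/y_n = 1 − 1/4z + 5/4z(1+2/5z) = 1 + z + 1/2z²
  ⇒ R(z) = 1 + z + 1/2z².

Find x<0 with |R(x)|<1.
x=-1.5: |R|=0.6250
R=1: x+1/2x²=0 ⇒ x=−2=-2.0000; min R=1−1/(4·1/2)=0.5000>−1
Confirm numerically:
  x=-1.889: |R|=0.89516 <1
  x=-1.865: |R|=0.87411 <1
  x=-1.367: |R|=0.56734 <1
  x=-1.002: |R|=0.50000 <1
  x=-2.471: |R|=1.58192 >1
  x=-2.266: |R|=1.30138 >1
Interval (-2.0000, 0).

z∈(-2.0000,0).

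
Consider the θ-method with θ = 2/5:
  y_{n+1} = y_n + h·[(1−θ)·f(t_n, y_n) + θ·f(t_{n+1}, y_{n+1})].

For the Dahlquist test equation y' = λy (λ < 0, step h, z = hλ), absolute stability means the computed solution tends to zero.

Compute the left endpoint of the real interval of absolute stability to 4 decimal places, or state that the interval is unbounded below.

z* = -10.0000.

With y'=λy (z=hλ):
  y_{n+1} = y_n + z·[3/5·y_n + 2/5·y_{n+1}] ⇒ (1 − 2/5z)y_{n+1} = (1 + 3/5z)y_n
  so R(z) = (1 + 3/5z)/(1 − 2/5z).

Solve |R(x)|<1 on ℝ⁻.
x=-0.55: |R|=0.5492
R=−1: 1+3/5x = −1+2/5x ⇒ -1/5x=2 ⇒ x=2/(-1/5)=-10.0000
Confirm numerically:
  x=-5.601: |R|=0.72849 <1
  x=-5.281: |R|=0.69676 <1
  x=-4.346: |R|=0.58706 <1
  x=-10.520: |R|=1.01997 >1
  x=-10.293: |R|=1.01145 >1
Interval (-10.0000, 0).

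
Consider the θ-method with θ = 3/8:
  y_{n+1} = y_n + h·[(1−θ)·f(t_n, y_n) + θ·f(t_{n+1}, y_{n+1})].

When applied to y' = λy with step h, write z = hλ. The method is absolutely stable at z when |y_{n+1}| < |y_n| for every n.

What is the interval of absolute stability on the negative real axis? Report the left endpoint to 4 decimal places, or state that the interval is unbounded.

(-8.0000, 0).

On y'=λy, z=hλ:
  y_{n+1} = y_n + z·[5/8·y_n + 3/8·y_{n+1}] ⇒ (1 − 3/8z)y_{n+1} = (1 + 5/8z)y_n
  R(z) = (1 + 5/8z)/(1 − 3/8z).

Find x<0 with |R(x)|<1.
x=-1.55: |R|=0.0198
R=−1: 1+5/8x = −1+3/8x ⇒ -1/4x=2 ⇒ x=2/(-1/4)=-8.0000
Confirm numerically:
  x=-6.565: |R|=0.89637 <1
  x=-6.356: |R|=0.87853 <1
  x=-4.875: |R|=0.72376 <1
  x=-8.359: |R|=1.02171 >1
  x=-8.149: |R|=1.00918 >1
  x=-8.035: |R|=1.00218 >1
Interval (-8.0000, 0).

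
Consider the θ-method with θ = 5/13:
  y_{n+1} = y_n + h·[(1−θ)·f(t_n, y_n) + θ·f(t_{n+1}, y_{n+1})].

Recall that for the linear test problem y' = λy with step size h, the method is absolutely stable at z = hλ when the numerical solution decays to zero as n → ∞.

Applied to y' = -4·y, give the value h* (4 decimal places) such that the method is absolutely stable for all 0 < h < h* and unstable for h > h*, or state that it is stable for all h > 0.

(-8.6667,0); λ=-4 ⇒ h* = (26/3)/4 = 2.1667.

Set f=λy, z=hλ:
  y_{n+1} = y_n + z·[8/13·y_n + 5/13·y_{n+1}] ⇒ (1 − 5/13z)y_{n+1} = (1 + 8/13z)y_n
  ⇒ R(z) = (1 + 8/13z)/(1 − 5/13z).

Need |R(x)|<1, x<0.
x=-0.44: |R|=0.6237
R=−1: 1+8/13x = −1+5/13x ⇒ -3/13x=2 ⇒ x=2/(-3/13)=-8.6667
Confirm numerically:
  x=-8.642: |R|=0.99868 <1
  x=-7.661: |R|=0.94119 <1
  x=-6.169: |R|=0.82910 <1
  x=-9.239: |R|=1.02901 >1
  x=-9.152: |R|=1.02478 >1
  x=-8.858: |R|=1.01002 >1
Interval (-8.6667, 0).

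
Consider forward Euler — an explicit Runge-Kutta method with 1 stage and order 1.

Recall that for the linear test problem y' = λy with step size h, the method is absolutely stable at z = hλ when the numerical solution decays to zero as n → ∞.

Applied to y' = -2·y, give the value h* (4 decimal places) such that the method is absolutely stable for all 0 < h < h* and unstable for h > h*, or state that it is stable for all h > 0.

(-2.0000,0); λ=-2 ⇒ h* = 1.0000.

Test eqn y'=λy, z=hλ:
  order 1, 1-stage ⇒ R(z)=1+z
  (e.g. R(-1.03)=-0.03000, |R|=0.03000)

Need |R(x)|<1, x<0.
x=-1.03: |R|=0.0300
|R(-1.06)|=0.0600 |R(-1.03)|=0.0300 |R(-0.96)|=0.0400
Bisect:
  x_lo=-2.5925 |R|=1.5925  x_hi=-0.3826 |R|=0.6174
  mid=-1.48750 |R|=0.48750 →hi
  mid=-2.03998 |R|=1.03998 →lo
  mid=-1.76374 |R|=0.76374 →hi
  mid=-1.90186 |R|=0.90186 →hi
  mid=-1.97092 |R|=0.97092 →hi
  mid=-2.00545 |R|=1.00545 →lo
  mid=-1.98818 |R|=0.98818 →hi
  mid=-1.99682 |R|=0.99682 →hi
  mid=-2.00113 |R|=1.00113 →lo
  ...
  [-2.00005,-1.99992] ⇒ x*=-2.0000
Stable set (-2.0000, 0).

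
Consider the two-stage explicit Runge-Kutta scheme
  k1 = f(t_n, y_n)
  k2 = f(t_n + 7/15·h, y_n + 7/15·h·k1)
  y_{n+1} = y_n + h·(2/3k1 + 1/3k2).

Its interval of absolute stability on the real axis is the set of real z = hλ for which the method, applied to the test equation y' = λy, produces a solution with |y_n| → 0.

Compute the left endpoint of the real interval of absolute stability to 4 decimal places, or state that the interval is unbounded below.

z* = -6.4286.

With y'=λy (z=hλ):
  k1=λy_n ⇒ h·k1=z·y_n;  k2=λ(1+7/15z)y_n ⇒ h·k2=z(1+7/15z)y_n
  y_{n+1}/y_n = 1 + 2/3z + 1/3z(1+7/15z) = 1 + z + 7/45z²
  R(z) = 1 + z + 7/45z².

Solve |R(x)|<1 on ℝ⁻.
x=-1.47: |R|=0.1339
R=1: x+7/45x²=0 ⇒ x=−45/7=-6.4286; min R=1−1/(4·7/45)=-0.6071>−1
Confirm numerically:
  x=-6.328: |R|=0.90100 <1
  x=-5.003: |R|=0.10944 <1
  x=-2.631: |R|=0.55422 <1
  x=-6.957: |R|=1.57187 >1
  x=-6.883: |R|=1.48655 >1
  x=-6.863: |R|=1.46379 >1
Interval (-6.4286, 0).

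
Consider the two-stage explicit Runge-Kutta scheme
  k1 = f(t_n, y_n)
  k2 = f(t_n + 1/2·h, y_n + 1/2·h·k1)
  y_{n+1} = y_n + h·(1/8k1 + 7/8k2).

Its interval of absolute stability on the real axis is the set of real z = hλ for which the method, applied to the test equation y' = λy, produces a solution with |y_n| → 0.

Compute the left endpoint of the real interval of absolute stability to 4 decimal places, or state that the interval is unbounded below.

z* = -2.2857.

On y'=λy, z=hλ:
  k1=λy_n ⇒ h·k1=z·y_n;  k2=λ(1+1/2z)y_n ⇒ h·k2=z(1+1/2z)y_n
  y_{n+1}/y_n = 1 + 1/8z + 7/8z(1+1/2z) = 1 + z + 7/16z²
  R(z) = 1 + z + 7/16z².

Solve |R(x)|<1 on ℝ⁻.
x=-0.94: |R|=0.4466
R=1: x+7/16x²=0 ⇒ x=−16/7=-2.2857; min R=1−1/(4·7/16)=0.4286>−1
Confirm numerically:
  x=-2.255: |R|=0.96970 <1
  x=-1.573: |R|=0.50952 <1
  x=-1.515: |R|=0.48916 <1
  x=-2.809: |R|=1.64309 >1
  x=-2.690: |R|=1.47579 >1
  x=-2.641: |R|=1.41051 >1
Interval (-2.2857, 0).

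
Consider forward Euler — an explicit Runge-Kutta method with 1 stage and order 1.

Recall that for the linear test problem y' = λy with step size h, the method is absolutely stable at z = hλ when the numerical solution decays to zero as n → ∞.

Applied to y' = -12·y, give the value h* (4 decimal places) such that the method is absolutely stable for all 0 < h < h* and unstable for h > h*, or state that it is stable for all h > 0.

(-2.0000,0); λ=-12 ⇒ h* = 0.1667.

On y'=λy, z=hλ:
  order 1, 1-stage ⇒ R(z)=1+z
  (e.g. R(-1.31)=-0.31000, |R|=0.31000)

Find x<0 with |R(x)|<1.
x=-1.31: |R|=0.3100
|R(-1.94)|=0.9400 |R(-0.81)|=0.1900 |R(-0.78)|=0.2200
Bisect:
  x_lo=-2.8129 |R|=1.8129  x_hi=-0.2879 |R|=0.7121
  mid=-1.55041 |R|=0.55041 →hi
  mid=-2.18164 |R|=1.18164 →lo
  mid=-1.86602 |R|=0.86602 →hi
  mid=-2.02383 |R|=1.02383 →lo
  mid=-1.94493 |R|=0.94493 →hi
  mid=-1.98438 |R|=0.98438 →hi
  mid=-2.00411 |R|=1.00411 →lo
  mid=-1.99424 |R|=0.99424 →hi
  ...
  [-2.00010,-1.99995] ⇒ x*=-2.0000
Interval (-2.0000, 0).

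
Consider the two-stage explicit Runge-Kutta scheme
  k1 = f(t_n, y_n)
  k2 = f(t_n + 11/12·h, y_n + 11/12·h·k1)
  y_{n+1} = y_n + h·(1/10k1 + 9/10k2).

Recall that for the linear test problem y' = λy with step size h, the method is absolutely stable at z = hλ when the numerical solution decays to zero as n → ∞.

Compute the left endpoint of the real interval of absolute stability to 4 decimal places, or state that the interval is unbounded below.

With y'=λy (z=hλ):
  k1=λy_n ⇒ h·k1=z·y_n;  k2=λ(1+11/12z)y_n ⇒ h·k2=z(1+11/12z)y_n
  y_{n+1}/y_n = 1 + 1/10z + 9/10z(1+11/12z) = 1 + z + 33/40z²
  so R(z) = 1 + z + 33/40z².

Solve |R(x)|<1 on ℝ⁻.
x=-1.35: |R|=1.1536
R=1: x+33/40x²=0 ⇒ x=−40/33=-1.2121; min R=1−1/(4·33/40)=0.6970>−1
Confirm numerically:
  x=-1.099: |R|=0.89744 <1
  x=-1.036: |R|=0.84947 <1
  x=-0.880: |R|=0.75888 <1
  x=-1.755: |R|=1.78602 >1
  x=-1.421: |R|=1.24487 >1
Stable set (-1.2121, 0).

left endpoint -1.2121.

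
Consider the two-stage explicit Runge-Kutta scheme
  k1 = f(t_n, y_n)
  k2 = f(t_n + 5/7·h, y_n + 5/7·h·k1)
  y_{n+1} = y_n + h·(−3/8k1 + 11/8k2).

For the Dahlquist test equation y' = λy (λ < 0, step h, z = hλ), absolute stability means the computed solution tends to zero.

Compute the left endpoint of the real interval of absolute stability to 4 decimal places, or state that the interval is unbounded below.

With y'=λy (z=hλ):
  k1=λy_n ⇒ h·k1=z·y_n;  k2=λ(1+5/7z)y_n ⇒ h·k2=z(1+5/7z)y_n
  y_{n+1}/y_n = 1 − 3/8z + 11/8z(1+5/7z) = 1 + z + 55/56z²
  Hence R(z) = 1 + z + 55/56z².

Boundary: |R(x)|=1, x<0.
x=-1.1: |R|=1.0884
R=1: x+55/56x²=0 ⇒ x=−56/55=-1.0182; min R=1−1/(4·55/56)=0.7455>−1
Confirm numerically:
  x=-0.924: |R|=0.91453 <1
  x=-0.660: |R|=0.76782 <1
  x=-0.594: |R|=0.75254 <1
  x=-1.452: |R|=1.61866 >1
  x=-1.278: |R|=1.32612 >1
  x=-1.129: |R|=1.12288 >1
Stable set (-1.0182, 0).

left endpoint -1.0182.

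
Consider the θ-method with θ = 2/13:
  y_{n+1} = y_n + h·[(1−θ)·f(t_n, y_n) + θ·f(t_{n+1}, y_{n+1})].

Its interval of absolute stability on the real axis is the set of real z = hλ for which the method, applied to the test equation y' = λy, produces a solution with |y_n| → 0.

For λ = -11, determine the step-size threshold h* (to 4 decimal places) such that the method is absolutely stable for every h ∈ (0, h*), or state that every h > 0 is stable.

Set f=λy, z=hλ:
  y_{n+1} = y_n + z·[11/13·y_n + 2/13·y_{n+1}] ⇒ (1 − 2/13z)y_{n+1} = (1 + 11/13z)y_n
  so R(z) = (1 + 11/13z)/(1 − 2/13z).

Solve |R(x)|<1 on ℝ⁻.
x=-0.61: |R|=0.4423
R=−1: 1+11/13x = −1+2/13x ⇒ -9/13x=2 ⇒ x=2/(-9/13)=-2.8889
Confirm numerically:
  x=-1.581: |R|=0.27169 <1
  x=-1.272: |R|=0.06382 <1
  x=-1.261: |R|=0.05611 <1
  x=-3.428: |R|=1.24436 >1
  x=-3.288: |R|=1.18349 >1
Stable set (-2.8889, 0).

(-2.8889,0); λ=-11 ⇒ h* = (26/9)/11 = 0.2626.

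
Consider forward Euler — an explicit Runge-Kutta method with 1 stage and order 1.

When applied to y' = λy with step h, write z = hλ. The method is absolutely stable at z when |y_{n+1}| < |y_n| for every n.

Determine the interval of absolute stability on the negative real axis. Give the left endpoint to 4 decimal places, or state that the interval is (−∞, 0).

(-2.0000, 0).

On y'=λy, z=hλ:
  order 1, 1-stage ⇒ R(z)=1+z
  (e.g. R(-0.71)=0.29000, |R|=0.29000)

Find x<0 with |R(x)|<1.
x=-0.71: |R|=0.2900
|R(-1.46)|=0.4600 |R(-0.72)|=0.2800 |R(-0.7)|=0.3000
Bisect:
  x_lo=-2.5378 |R|=1.5378  x_hi=-0.2805 |R|=0.7195
  mid=-1.40913 |R|=0.40913 →hi
  mid=-1.97344 |R|=0.97344 →hi
  mid=-2.25560 |R|=1.25560 →lo
  mid=-2.11452 |R|=1.11452 →lo
  mid=-2.04398 |R|=1.04398 →lo
  mid=-2.00871 |R|=1.00871 →lo
  mid=-1.99108 |R|=0.99108 →hi
  mid=-1.99990 |R|=0.99990 →hi
  mid=-2.00430 |R|=1.00430 →lo
  ...
  [-2.00003,-1.99990] ⇒ x*=-2.0000
Stable set (-2.0000, 0).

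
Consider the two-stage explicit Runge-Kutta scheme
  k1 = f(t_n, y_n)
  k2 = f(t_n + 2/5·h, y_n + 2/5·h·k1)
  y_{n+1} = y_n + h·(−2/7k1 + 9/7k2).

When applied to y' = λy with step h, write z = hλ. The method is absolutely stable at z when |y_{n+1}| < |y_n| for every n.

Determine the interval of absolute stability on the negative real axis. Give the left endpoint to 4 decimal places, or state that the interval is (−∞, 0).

(-1.9444, 0).

Test eqn y'=λy, z=hλ:
  k1=λy_n ⇒ h·k1=z·y_n;  k2=λ(1+2/5z)y_n ⇒ h·k2=z(1+2/5z)y_n
  y_{n+1}/y_n = 1 − 2/7z + 9/7z(1+2/5z) = 1 + z + 18/35z²
  ⇒ R(z) = 1 + z + 18/35z².

Need |R(x)|<1, x<0.
x=-1.25: |R|=0.5536
R=1: x+18/35x²=0 ⇒ x=−35/18=-1.9444; min R=1−1/(4·18/35)=0.5139>−1
Confirm numerically:
  x=-1.737: |R|=0.81469 <1
  x=-1.595: |R|=0.71336 <1
  x=-1.364: |R|=0.59283 <1
  x=-1.145: |R|=0.52924 <1
  x=-2.491: |R|=1.70018 >1
  x=-2.433: |R|=1.61131 >1
  x=-2.179: |R|=1.26285 >1
Interval (-1.9444, 0).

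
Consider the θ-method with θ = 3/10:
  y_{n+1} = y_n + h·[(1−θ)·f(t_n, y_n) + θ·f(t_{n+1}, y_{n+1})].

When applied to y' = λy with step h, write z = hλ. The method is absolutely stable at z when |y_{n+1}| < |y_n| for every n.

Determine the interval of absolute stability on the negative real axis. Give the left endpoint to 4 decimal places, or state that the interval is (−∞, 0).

On y'=λy, z=hλ:
  y_{n+1} = y_n + z·[7/10·y_n + 3/10·y_{n+1}] ⇒ (1 − 3/10z)y_{n+1} = (1 + 7/10z)y_n
  R(z) = (1 + 7/10z)/(1 − 3/10z).

Boundary: |R(x)|=1, x<0.
x=-1.14: |R|=0.1505
R=−1: 1+7/10x = −1+3/10x ⇒ -2/5x=2 ⇒ x=2/(-2/5)=-5.0000
Confirm numerically:
  x=-4.230: |R|=0.86426 <1
  x=-4.162: |R|=0.85093 <1
  x=-2.517: |R|=0.43411 <1
  x=-2.044: |R|=0.26705 <1
  x=-5.232: |R|=1.03611 >1
  x=-5.229: |R|=1.03566 >1
  x=-5.123: |R|=1.01939 >1
Stable set (-5.0000, 0).

(-5.0000, 0).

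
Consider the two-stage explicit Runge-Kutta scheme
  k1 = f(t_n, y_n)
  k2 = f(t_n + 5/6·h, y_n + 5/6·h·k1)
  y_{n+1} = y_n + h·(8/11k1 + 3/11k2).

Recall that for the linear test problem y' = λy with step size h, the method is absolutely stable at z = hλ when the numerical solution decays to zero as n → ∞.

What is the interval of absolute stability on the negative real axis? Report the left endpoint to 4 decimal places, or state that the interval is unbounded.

(-4.4000, 0).

Set f=λy, z=hλ:
  k1=λy_n ⇒ h·k1=z·y_n;  k2=λ(1+5/6z)y_n ⇒ h·k2=z(1+5/6z)y_n
  y_{n+1}/y_n = 1 + 8/11z + 3/11z(1+5/6z) = 1 + z + 5/22z²
  Hence R(z) = 1 + z + 5/22z².

Solve |R(x)|<1 on ℝ⁻.
x=-0.82: |R|=0.3328
R=1: x+5/22x²=0 ⇒ x=−22/5=-4.4000; min R=1−1/(4·5/22)=-0.1000>−1
Confirm numerically:
  x=-3.934: |R|=0.58335 <1
  x=-3.910: |R|=0.56457 <1
  x=-3.369: |R|=0.21058 <1
  x=-1.942: |R|=0.08487 <1
  x=-4.728: |R|=1.35245 >1
  x=-4.721: |R|=1.34442 >1
So |R|<1 on (-4.4000, 0).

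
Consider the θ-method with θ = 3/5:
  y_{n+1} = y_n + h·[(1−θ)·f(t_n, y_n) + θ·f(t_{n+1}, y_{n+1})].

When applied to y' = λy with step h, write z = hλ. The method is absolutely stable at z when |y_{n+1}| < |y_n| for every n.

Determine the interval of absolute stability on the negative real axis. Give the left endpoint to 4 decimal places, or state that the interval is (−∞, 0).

(−∞, 0) — no finite endpoint.

With y'=λy (z=hλ):
  y_{n+1} = y_n + z·[2/5·y_n + 3/5·y_{n+1}] ⇒ (1 − 3/5z)y_{n+1} = (1 + 2/5z)y_n
  R(z) = (1 + 2/5z)/(1 − 3/5z).

Find x<0 with |R(x)|<1.
x=-1.53: |R|=0.2023
x=-2: |R|=0.0909
x=-10: |R|=0.4286
x=-100: |R|=0.6393
θ=3/5≥1/2 ⇒ |1+2/5x|<|1−3/5x| ∀x<0 ⇒ unbounded interval.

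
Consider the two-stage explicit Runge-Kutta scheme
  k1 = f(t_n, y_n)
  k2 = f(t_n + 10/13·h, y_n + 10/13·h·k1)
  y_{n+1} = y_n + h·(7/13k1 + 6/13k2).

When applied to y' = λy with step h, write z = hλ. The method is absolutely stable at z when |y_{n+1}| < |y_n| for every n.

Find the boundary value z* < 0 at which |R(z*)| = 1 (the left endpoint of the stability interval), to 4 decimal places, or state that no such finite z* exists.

Test eqn y'=λy, z=hλ:
  k1=λy_n ⇒ h·k1=z·y_n;  k2=λ(1+10/13z)y_n ⇒ h·k2=z(1+10/13z)y_n
  y_{n+1}/y_n = 1 + 7/13z + 6/13z(1+10/13z) = 1 + z + 60/169z²
  R(z) = 1 + z + 60/169z².

Boundary: |R(x)|=1, x<0.
x=-0.33: |R|=0.7087
R=1: x+60/169x²=0 ⇒ x=−169/60=-2.8167; min R=1−1/(4·60/169)=0.2958>−1
Confirm numerically:
  x=-2.162: |R|=0.49749 <1
  x=-1.998: |R|=0.41928 <1
  x=-1.922: |R|=0.38951 <1
  x=-3.293: |R|=1.55689 >1
  x=-2.880: |R|=1.06476 >1
So |R|<1 on (-2.8167, 0).

z* = -2.8167.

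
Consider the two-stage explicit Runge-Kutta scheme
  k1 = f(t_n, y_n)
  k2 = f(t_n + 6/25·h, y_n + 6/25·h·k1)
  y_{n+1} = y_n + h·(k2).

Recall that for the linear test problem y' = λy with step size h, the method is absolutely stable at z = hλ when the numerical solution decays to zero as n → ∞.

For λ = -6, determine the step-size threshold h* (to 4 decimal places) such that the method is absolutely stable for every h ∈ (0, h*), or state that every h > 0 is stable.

With y'=λy (z=hλ):
  k1=λy_n ⇒ h·k1=z·y_n;  k2=λ(1+6/25z)y_n ⇒ h·k2=z(1+6/25z)y_n
  y_{n+1}/y_n = 1 + z(1+6/25z) = 1 + z + 6/25z²
  ⇒ R(z) = 1 + z + 6/25z².

Need |R(x)|<1, x<0.
x=-1.02: |R|=0.2297
R=1: x+6/25x²=0 ⇒ x=−25/6=-4.1667; min R=1−1/(4·6/25)=-0.0417>−1
Confirm numerically:
  x=-3.548: |R|=0.47319 <1
  x=-2.997: |R|=0.15868 <1
  x=-2.011: |R|=0.04041 <1
  x=-4.710: |R|=1.61418 >1
  x=-4.655: |R|=1.54557 >1
Stable set (-4.1667, 0).

(-4.1667,0); λ=-6 ⇒ h* = (25/6)/6 = 0.6944.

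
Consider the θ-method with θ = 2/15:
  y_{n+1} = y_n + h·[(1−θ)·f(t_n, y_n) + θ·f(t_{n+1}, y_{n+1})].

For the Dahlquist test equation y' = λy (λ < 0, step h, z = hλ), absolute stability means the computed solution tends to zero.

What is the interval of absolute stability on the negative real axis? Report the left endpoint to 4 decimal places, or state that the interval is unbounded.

With y'=λy (z=hλ):
  y_{n+1} = y_n + z·[13/15·y_n + 2/15·y_{n+1}] ⇒ (1 − 2/15z)y_{n+1} = (1 + 13/15z)y_n
  R(z) = (1 + 13/15z)/(1 − 2/15z).

Solve |R(x)|<1 on ℝ⁻.
x=-0.31: |R|=0.7023
R=−1: 1+13/15x = −1+2/15x ⇒ -11/15x=2 ⇒ x=2/(-11/15)=-2.7273
Confirm numerically:
  x=-2.644: |R|=0.95485 <1
  x=-2.195: |R|=0.69804 <1
  x=-1.479: |R|=0.23538 <1
  x=-3.035: |R|=1.16065 >1
  x=-2.971: |R|=1.12802 >1
  x=-2.894: |R|=1.08822 >1
Interval (-2.7273, 0).

(-2.7273, 0).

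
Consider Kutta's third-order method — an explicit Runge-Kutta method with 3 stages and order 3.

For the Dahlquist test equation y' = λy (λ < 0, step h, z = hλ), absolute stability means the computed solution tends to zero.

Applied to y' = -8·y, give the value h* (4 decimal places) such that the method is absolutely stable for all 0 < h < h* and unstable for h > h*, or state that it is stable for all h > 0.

On y'=λy, z=hλ:
  order 3, 3-stage ⇒ R(z)=1+z+z^2/2+z^3/6
  (e.g. R(-0.41)=0.66256, |R|=0.66256)

Solve |R(x)|<1 on ℝ⁻.
x=-0.41: |R|=0.6626
|R(-2.5)|=0.9792 |R(-1.08)|=0.2932 |R(-0.51)|=0.5979
Bisect:
  x_lo=-3.2569 |R|=2.7110  x_hi=-0.3865 |R|=0.6786
  mid=-1.82169 |R|=0.16998 →hi
  mid=-2.53928 |R|=1.04416 →lo
  mid=-2.18048 |R|=0.53109 →hi
  mid=-2.35988 |R|=0.76574 →hi
  mid=-2.44958 |R|=0.89912 →hi
  mid=-2.49443 |R|=0.97014 →hi
  mid=-2.51685 |R|=1.00677 →lo
  mid=-2.50564 |R|=0.98836 →hi
  mid=-2.51125 |R|=0.99754 →hi
  ...
  [-2.51283,-2.51265] ⇒ x*=-2.5127
Stable set (-2.5127, 0).

(-2.5127,0); λ=-8 ⇒ h* = 0.3141.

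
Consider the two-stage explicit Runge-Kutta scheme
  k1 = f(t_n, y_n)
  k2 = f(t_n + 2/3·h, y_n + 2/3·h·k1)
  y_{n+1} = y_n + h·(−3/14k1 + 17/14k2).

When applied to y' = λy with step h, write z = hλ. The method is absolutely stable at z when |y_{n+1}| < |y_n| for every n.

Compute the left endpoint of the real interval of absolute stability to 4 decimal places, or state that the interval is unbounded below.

On y'=λy, z=hλ:
  k1=λy_n ⇒ h·k1=z·y_n;  k2=λ(1+2/3z)y_n ⇒ h·k2=z(1+2/3z)y_n
  y_{n+1}/y_n = 1 − 3/14z + 17/14z(1+2/3z) = 1 + z + 17/21z²
  R(z) = 1 + z + 17/21z².

Find x<0 with |R(x)|<1.
x=-1.78: |R|=1.7849
R=1: x+17/21x²=0 ⇒ x=−21/17=-1.2353; min R=1−1/(4·17/21)=0.6912>−1
Confirm numerically:
  x=-1.026: |R|=0.82617 <1
  x=-0.940: |R|=0.77530 <1
  x=-0.808: |R|=0.72051 <1
  x=-0.583: |R|=0.69215 <1
  x=-1.795: |R|=1.81331 >1
  x=-1.570: |R|=1.42540 >1
So |R|<1 on (-1.2353, 0).

z* = -1.2353.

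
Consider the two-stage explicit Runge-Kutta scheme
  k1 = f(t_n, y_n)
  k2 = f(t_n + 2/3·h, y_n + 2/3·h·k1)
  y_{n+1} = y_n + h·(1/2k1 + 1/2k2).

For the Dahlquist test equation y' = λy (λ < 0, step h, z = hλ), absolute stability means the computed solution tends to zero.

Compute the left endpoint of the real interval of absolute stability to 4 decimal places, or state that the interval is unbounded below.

z* = -3.0000.

With y'=λy (z=hλ):
  k1=λy_n ⇒ h·k1=z·y_n;  k2=λ(1+2/3z)y_n ⇒ h·k2=z(1+2/3z)y_n
  y_{n+1}/y_n = 1 + 1/2z + 1/2z(1+2/3z) = 1 + z + 1/3z²
  so R(z) = 1 + z + 1/3z².

Solve |R(x)|<1 on ℝ⁻.
x=-0.34: |R|=0.6985
R=1: x+1/3x²=0 ⇒ x=−3=-3.0000; min R=1−1/(4·1/3)=0.2500>−1
Confirm numerically:
  x=-2.077: |R|=0.36098 <1
  x=-1.701: |R|=0.26347 <1
  x=-1.460: |R|=0.25053 <1
  x=-1.223: |R|=0.27558 <1
  x=-3.484: |R|=1.56209 >1
  x=-3.463: |R|=1.53446 >1
Stable set (-3.0000, 0).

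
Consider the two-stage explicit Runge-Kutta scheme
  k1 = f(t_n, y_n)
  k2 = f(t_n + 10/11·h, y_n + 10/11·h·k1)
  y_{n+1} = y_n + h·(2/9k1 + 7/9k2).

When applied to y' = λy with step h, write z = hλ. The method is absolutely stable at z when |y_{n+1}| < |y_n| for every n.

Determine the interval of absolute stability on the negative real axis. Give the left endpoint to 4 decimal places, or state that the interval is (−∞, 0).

Test eqn y'=λy, z=hλ:
  k1=λy_n ⇒ h·k1=z·y_n;  k2=λ(1+10/11z)y_n ⇒ h·k2=z(1+10/11z)y_n
  y_{n+1}/y_n = 1 + 2/9z + 7/9z(1+10/11z) = 1 + z + 70/99z²
  R(z) = 1 + z + 70/99z².

Find x<0 with |R(x)|<1.
x=-0.66: |R|=0.6480
R=1: x+70/99x²=0 ⇒ x=−99/70=-1.4143; min R=1−1/(4·70/99)=0.6464>−1
Confirm numerically:
  x=-1.229: |R|=0.83899 <1
  x=-1.154: |R|=0.78762 <1
  x=-1.035: |R|=0.72243 <1
  x=-1.780: |R|=1.46028 >1
  x=-1.595: |R|=1.20381 >1
  x=-1.552: |R|=1.15112 >1
So |R|<1 on (-1.4143, 0).

(-1.4143, 0).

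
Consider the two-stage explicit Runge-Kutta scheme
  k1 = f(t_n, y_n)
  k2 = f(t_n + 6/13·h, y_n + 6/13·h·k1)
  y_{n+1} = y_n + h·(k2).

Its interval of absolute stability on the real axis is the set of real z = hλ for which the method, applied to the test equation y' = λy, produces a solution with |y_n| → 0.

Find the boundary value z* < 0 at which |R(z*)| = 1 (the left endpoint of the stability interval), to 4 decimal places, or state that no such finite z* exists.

With y'=λy (z=hλ):
  k1=λy_n ⇒ h·k1=z·y_n;  k2=λ(1+6/13z)y_n ⇒ h·k2=z(1+6/13z)y_n
  y_{n+1}/y_n = 1 + z(1+6/13z) = 1 + z + 6/13z²
  so R(z) = 1 + z + 6/13z².

Need |R(x)|<1, x<0.
x=-0.94: |R|=0.4678
R=1: x+6/13x²=0 ⇒ x=−13/6=-2.1667; min R=1−1/(4·6/13)=0.4583>−1
Confirm numerically:
  x=-1.870: |R|=0.74395 <1
  x=-1.724: |R|=0.64777 <1
  x=-0.978: |R|=0.46345 <1
  x=-2.695: |R|=1.65717 >1
  x=-2.534: |R|=1.42961 >1
  x=-2.460: |R|=1.33305 >1
Interval (-2.1667, 0).

left endpoint -2.1667.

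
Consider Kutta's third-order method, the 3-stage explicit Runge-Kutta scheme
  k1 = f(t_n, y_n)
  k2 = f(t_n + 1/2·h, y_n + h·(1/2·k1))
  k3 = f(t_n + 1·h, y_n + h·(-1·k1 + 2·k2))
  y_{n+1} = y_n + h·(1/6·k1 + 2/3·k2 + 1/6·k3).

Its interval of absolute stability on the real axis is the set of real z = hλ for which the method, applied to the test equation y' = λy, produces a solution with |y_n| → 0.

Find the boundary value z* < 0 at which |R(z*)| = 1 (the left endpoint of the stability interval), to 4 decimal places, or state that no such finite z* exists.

Test eqn y'=λy, z=hλ:
  order 3, 3-stage ⇒ R(z)=1+z+z^2/2+z^3/6
  (e.g. R(-1.37)=0.13989, |R|=0.13989)

Boundary: |R(x)|=1, x<0.
x=-1.37: |R|=0.1399
|R(-2.76)|=1.4553 |R(-1.03)|=0.3183 |R(-0.87)|=0.3987
Bisect:
  x_lo=-3.0481 |R|=2.1227  x_hi=-0.2558 |R|=0.7742
  mid=-1.65195 |R|=0.03882 →hi
  mid=-2.35004 |R|=0.75179 →hi
  mid=-2.69909 |R|=1.33373 →lo
  mid=-2.52456 |R|=1.01954 →lo
  mid=-2.43730 |R|=0.88019 →hi
  mid=-2.48093 |R|=0.94846 →hi
  mid=-2.50275 |R|=0.98364 →hi
  mid=-2.51366 |R|=1.00150 →lo
  mid=-2.50820 |R|=0.99255 →hi
  ...
  [-2.51280,-2.51263] ⇒ x*=-2.5127
Stable set (-2.5127, 0).

z* = -2.5127.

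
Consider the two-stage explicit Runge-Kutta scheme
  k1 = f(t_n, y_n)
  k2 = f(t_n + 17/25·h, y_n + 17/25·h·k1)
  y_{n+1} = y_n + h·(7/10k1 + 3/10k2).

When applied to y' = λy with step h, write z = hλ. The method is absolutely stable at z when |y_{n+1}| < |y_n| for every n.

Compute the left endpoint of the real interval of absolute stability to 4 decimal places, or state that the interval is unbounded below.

With y'=λy (z=hλ):
  k1=λy_n ⇒ h·k1=z·y_n;  k2=λ(1+17/25z)y_n ⇒ h·k2=z(1+17/25z)y_n
  y_{n+1}/y_n = 1 + 7/10z + 3/10z(1+17/25z) = 1 + z + 51/250z²
  Hence R(z) = 1 + z + 51/250z².

Boundary: |R(x)|=1, x<0.
x=-1.56: |R|=0.0635
R=1: x+51/250x²=0 ⇒ x=−250/51=-4.9020; min R=1−1/(4·51/250)=-0.2255>−1
Confirm numerically:
  x=-4.877: |R|=0.97517 <1
  x=-4.234: |R|=0.42306 <1
  x=-3.831: |R|=0.16302 <1
  x=-2.301: |R|=0.22090 <1
  x=-5.354: |R|=1.49372 >1
  x=-5.087: |R|=1.19202 >1
Stable set (-4.9020, 0).

z* = -4.9020.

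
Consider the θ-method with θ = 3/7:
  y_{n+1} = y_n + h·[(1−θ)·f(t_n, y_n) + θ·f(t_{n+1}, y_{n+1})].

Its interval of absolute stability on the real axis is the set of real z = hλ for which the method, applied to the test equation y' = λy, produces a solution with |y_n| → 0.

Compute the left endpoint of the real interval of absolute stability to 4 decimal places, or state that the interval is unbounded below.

z* = -14.0000.

Test eqn y'=λy, z=hλ:
  y_{n+1} = y_n + z·[4/7·y_n + 3/7·y_{n+1}] ⇒ (1 − 3/7z)y_{n+1} = (1 + 4/7z)y_n
  Hence R(z) = (1 + 4/7z)/(1 − 3/7z).

Solve |R(x)|<1 on ℝ⁻.
x=-0.64: |R|=0.4978
R=−1: 1+4/7x = −1+3/7x ⇒ -1/7x=2 ⇒ x=2/(-1/7)=-14.0000
Confirm numerically:
  x=-13.592: |R|=0.99146 <1
  x=-6.730: |R|=0.73262 <1
  x=-6.718: |R|=0.73183 <1
  x=-14.047: |R|=1.00096 >1
Interval (-14.0000, 0).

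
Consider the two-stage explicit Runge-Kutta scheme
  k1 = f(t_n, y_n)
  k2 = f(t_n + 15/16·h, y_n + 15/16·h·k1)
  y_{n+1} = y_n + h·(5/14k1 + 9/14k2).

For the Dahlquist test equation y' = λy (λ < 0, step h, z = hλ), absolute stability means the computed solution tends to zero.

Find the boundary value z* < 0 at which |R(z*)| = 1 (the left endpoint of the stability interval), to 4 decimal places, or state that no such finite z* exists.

Set f=λy, z=hλ:
  k1=λy_n ⇒ h·k1=z·y_n;  k2=λ(1+15/16z)y_n ⇒ h·k2=z(1+15/16z)y_n
  y_{n+1}/y_n = 1 + 5/14z + 9/14z(1+15/16z) = 1 + z + 135/224z²
  so R(z) = 1 + z + 135/224z².

Boundary: |R(x)|=1, x<0.
x=-0.56: |R|=0.6290
R=1: x+135/224x²=0 ⇒ x=−224/135=-1.6593; min R=1−1/(4·135/224)=0.5852>−1
Confirm numerically:
  x=-1.401: |R|=0.78194 <1
  x=-0.780: |R|=0.58667 <1
  x=-0.778: |R|=0.58679 <1
  x=-2.079: |R|=1.52592 >1
  x=-1.978: |R|=1.37997 >1
Interval (-1.6593, 0).

left endpoint -1.6593.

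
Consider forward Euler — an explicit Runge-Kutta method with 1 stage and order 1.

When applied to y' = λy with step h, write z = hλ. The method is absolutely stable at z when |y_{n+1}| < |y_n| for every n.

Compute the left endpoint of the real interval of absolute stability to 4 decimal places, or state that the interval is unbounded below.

On y'=λy, z=hλ:
  order 1, 1-stage ⇒ R(z)=1+z
  (e.g. R(-1)=0.00000, |R|=0.00000)

Solve |R(x)|<1 on ℝ⁻.
x=-1: |R|=0.0000
|R(-1.4)|=0.4000 |R(-1.34)|=0.3400 |R(-0.67)|=0.3300
Bisect:
  x_lo=-2.4983 |R|=1.4983  x_hi=-0.1163 |R|=0.8837
  mid=-1.30729 |R|=0.30729 →hi
  mid=-1.90280 |R|=0.90280 →hi
  mid=-2.20056 |R|=1.20056 →lo
  mid=-2.05168 |R|=1.05168 →lo
  mid=-1.97724 |R|=0.97724 →hi
  mid=-2.01446 |R|=1.01446 →lo
  mid=-1.99585 |R|=0.99585 →hi
  mid=-2.00516 |R|=1.00516 →lo
  ...
  [-2.00007,-1.99992] ⇒ x*=-2.0000
Interval (-2.0000, 0).

z* = -2.0000.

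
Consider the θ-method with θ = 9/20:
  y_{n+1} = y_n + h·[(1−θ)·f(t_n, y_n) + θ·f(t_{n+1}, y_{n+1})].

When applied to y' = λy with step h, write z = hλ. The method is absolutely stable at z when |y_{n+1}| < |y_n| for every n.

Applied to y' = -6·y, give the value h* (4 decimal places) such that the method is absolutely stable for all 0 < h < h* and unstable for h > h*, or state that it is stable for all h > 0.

(-20.0000,0); λ=-6 ⇒ h* = (20)/6 = 3.3333.

Test eqn y'=λy, z=hλ:
  y_{n+1} = y_n + z·[11/20·y_n + 9/20·y_{n+1}] ⇒ (1 − 9/20z)y_{n+1} = (1 + 11/20z)y_n
  Hence R(z) = (1 + 11/20z)/(1 − 9/20z).

Find x<0 with |R(x)|<1.
x=-1.35: |R|=0.1602
R=−1: 1+11/20x = −1+9/20x ⇒ -1/10x=2 ⇒ x=2/(-1/10)=-20.0000
Confirm numerically:
  x=-19.559: |R|=0.99550 <1
  x=-19.039: |R|=0.98996 <1
  x=-12.824: |R|=0.89402 <1
  x=-20.463: |R|=1.00454 >1
  x=-20.082: |R|=1.00082 >1
  x=-20.026: |R|=1.00026 >1
So |R|<1 on (-20.0000, 0).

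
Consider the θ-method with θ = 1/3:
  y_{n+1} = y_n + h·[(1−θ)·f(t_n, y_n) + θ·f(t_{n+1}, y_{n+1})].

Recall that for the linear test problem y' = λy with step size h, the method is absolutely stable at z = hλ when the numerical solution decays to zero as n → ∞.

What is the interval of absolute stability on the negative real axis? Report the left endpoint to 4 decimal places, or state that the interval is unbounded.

With y'=λy (z=hλ):
  y_{n+1} = y_n + z·[2/3·y_n + 1/3·y_{n+1}] ⇒ (1 − 1/3z)y_{n+1} = (1 + 2/3z)y_n
  Hence R(z) = (1 + 2/3z)/(1 − 1/3z).

Find x<0 with |R(x)|<1.
x=-1.06: |R|=0.2167
R=−1: 1+2/3x = −1+1/3x ⇒ -1/3x=2 ⇒ x=2/(-1/3)=-6.0000
Confirm numerically:
  x=-4.231: |R|=0.75536 <1
  x=-3.651: |R|=0.64682 <1
  x=-2.867: |R|=0.46600 <1
  x=-6.158: |R|=1.01725 >1
  x=-6.122: |R|=1.01337 >1
Interval (-6.0000, 0).

z∈(-6.0000,0).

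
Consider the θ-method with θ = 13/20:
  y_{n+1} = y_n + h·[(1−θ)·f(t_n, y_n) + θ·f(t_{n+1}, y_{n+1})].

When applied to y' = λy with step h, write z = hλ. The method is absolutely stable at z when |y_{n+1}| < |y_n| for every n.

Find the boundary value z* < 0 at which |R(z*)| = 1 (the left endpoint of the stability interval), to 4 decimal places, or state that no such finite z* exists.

(−∞, 0) — no finite endpoint.

With y'=λy (z=hλ):
  y_{n+1} = y_n + z·[7/20·y_n + 13/20·y_{n+1}] ⇒ (1 − 13/20z)y_{n+1} = (1 + 7/20z)y_n
  Hence R(z) = (1 + 7/20z)/(1 − 13/20z).

Boundary: |R(x)|=1, x<0.
x=-0.82: |R|=0.4651
x=-2: |R|=0.1304
x=-10: |R|=0.3333
x=-100: |R|=0.5152
θ=13/20≥1/2 ⇒ |1+7/20x|<|1−13/20x| ∀x<0 ⇒ stable on all of ℝ⁻.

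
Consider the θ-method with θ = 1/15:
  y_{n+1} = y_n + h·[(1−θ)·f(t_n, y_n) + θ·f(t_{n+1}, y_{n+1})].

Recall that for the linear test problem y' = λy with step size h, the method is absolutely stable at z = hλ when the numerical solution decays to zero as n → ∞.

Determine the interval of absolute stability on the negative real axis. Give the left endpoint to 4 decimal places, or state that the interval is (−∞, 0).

(-2.3077, 0).

On y'=λy, z=hλ:
  y_{n+1} = y_n + z·[14/15·y_n + 1/15·y_{n+1}] ⇒ (1 − 1/15z)y_{n+1} = (1 + 14/15z)y_n
  so R(z) = (1 + 14/15z)/(1 − 1/15z).

Find x<0 with |R(x)|<1.
x=-0.81: |R|=0.2315
R=−1: 1+14/15x = −1+1/15x ⇒ -13/15x=2 ⇒ x=2/(-13/15)=-2.3077
Confirm numerically:
  x=-1.997: |R|=0.76237 <1
  x=-1.933: |R|=0.71234 <1
  x=-1.159: |R|=0.07587 <1
  x=-2.707: |R|=1.29316 >1
  x=-2.553: |R|=1.18168 >1
  x=-2.331: |R|=1.01748 >1
Interval (-2.3077, 0).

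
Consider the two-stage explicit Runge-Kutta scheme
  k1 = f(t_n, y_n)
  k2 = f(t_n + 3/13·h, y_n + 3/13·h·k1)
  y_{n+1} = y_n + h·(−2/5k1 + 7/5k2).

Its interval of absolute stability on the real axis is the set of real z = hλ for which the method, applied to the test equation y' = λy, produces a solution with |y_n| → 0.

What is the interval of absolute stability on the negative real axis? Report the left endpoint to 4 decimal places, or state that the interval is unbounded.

On y'=λy, z=hλ:
  k1=λy_n ⇒ h·k1=z·y_n;  k2=λ(1+3/13z)y_n ⇒ h·k2=z(1+3/13z)y_n
  y_{n+1}/y_n = 1 − 2/5z + 7/5z(1+3/13z) = 1 + z + 21/65z²
  ⇒ R(z) = 1 + z + 21/65z².

Boundary: |R(x)|=1, x<0.
x=-1.14: |R|=0.2799
R=1: x+21/65x²=0 ⇒ x=−65/21=-3.0952; min R=1−1/(4·21/65)=0.2262>−1
Confirm numerically:
  x=-2.605: |R|=0.58741 <1
  x=-1.972: |R|=0.28438 <1
  x=-1.949: |R|=0.27824 <1
  x=-1.740: |R|=0.23815 <1
  x=-3.485: |R|=1.43884 >1
  x=-3.403: |R|=1.33836 >1
  x=-3.359: |R|=1.28624 >1
Interval (-3.0952, 0).

(-3.0952, 0).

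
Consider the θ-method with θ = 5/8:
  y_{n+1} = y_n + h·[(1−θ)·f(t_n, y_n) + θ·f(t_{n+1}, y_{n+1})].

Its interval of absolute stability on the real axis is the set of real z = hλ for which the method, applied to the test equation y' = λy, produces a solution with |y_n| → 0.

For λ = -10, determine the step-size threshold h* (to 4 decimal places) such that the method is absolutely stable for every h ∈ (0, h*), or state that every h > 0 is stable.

Set f=λy, z=hλ:
  y_{n+1} = y_n + z·[3/8·y_n + 5/8·y_{n+1}] ⇒ (1 − 5/8z)y_{n+1} = (1 + 3/8z)y_n
  so R(z) = (1 + 3/8z)/(1 − 5/8z).

Find x<0 with |R(x)|<1.
x=-0.95: |R|=0.4039
x=-2: |R|=0.1111
x=-10: |R|=0.3793
x=-100: |R|=0.5748
θ=5/8≥1/2 ⇒ |1+3/8x|<|1−5/8x| ∀x<0 ⇒ unbounded interval.

interval (−∞, 0). Any h>0 works for λ=-10.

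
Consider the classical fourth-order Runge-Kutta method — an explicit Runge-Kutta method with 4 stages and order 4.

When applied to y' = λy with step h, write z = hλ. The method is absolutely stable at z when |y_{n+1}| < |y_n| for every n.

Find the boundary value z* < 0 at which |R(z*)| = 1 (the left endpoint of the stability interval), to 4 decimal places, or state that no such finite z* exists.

z* = -2.7853.

Set f=λy, z=hλ:
  order 4, 4-stage ⇒ R(z)=1+z+z^2/2+z^3/6+z^4/24
  (e.g. R(-1.67)=0.27229, |R|=0.27229)

Need |R(x)|<1, x<0.
x=-1.67: |R|=0.2723
|R(-3.01)|=1.3951 |R(-2.05)|=0.3513 |R(-1.62)|=0.2706
Bisect:
  x_lo=-3.4869 |R|=2.6860  x_hi=-0.3310 |R|=0.7182
  mid=-1.90896 |R|=0.30701 →hi
  mid=-2.69793 |R|=0.87608 →hi
  mid=-3.09242 |R|=1.57078 →lo
  mid=-2.89517 |R|=1.17870 →lo
  mid=-2.79655 |R|=1.01711 →lo
  mid=-2.74724 |R|=0.94413 →hi
  mid=-2.77190 |R|=0.97999 →hi
  mid=-2.78422 |R|=0.99839 →hi
  mid=-2.79039 |R|=1.00771 →lo
  ...
  [-2.78538,-2.78519] ⇒ x*=-2.7853
Interval (-2.7853, 0).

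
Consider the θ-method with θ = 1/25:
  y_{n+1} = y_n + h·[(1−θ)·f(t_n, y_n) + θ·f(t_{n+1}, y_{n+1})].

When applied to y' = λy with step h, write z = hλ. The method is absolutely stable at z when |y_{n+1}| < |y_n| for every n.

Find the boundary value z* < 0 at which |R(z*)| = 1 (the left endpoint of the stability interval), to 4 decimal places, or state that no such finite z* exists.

On y'=λy, z=hλ:
  y_{n+1} = y_n + z·[24/25·y_n + 1/25·y_{n+1}] ⇒ (1 − 1/25z)y_{n+1} = (1 + 24/25z)y_n
  so R(z) = (1 + 24/25z)/(1 − 1/25z).

Find x<0 with |R(x)|<1.
x=-0.86: |R|=0.1686
R=−1: 1+24/25x = −1+1/25x ⇒ -23/25x=2 ⇒ x=2/(-23/25)=-2.1739
Confirm numerically:
  x=-2.132: |R|=0.96447 <1
  x=-1.695: |R|=0.58738 <1
  x=-1.054: |R|=0.01136 <1
  x=-2.738: |R|=1.46773 >1
  x=-2.588: |R|=1.34522 >1
Interval (-2.1739, 0).

left endpoint -2.1739.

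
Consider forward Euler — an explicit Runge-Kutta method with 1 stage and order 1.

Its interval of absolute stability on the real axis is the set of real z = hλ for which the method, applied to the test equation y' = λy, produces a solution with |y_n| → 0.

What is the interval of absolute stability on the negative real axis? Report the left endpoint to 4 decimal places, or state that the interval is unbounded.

On y'=λy, z=hλ:
  order 1, 1-stage ⇒ R(z)=1+z
  (e.g. R(-0.31)=0.69000, |R|=0.69000)

Find x<0 with |R(x)|<1.
x=-0.31: |R|=0.6900
|R(-2.25)|=1.2500 |R(-2.09)|=1.0900 |R(-1.49)|=0.4900
Bisect:
  x_lo=-2.4507 |R|=1.4507  x_hi=-0.0696 |R|=0.9304
  mid=-1.26013 |R|=0.26013 →hi
  mid=-1.85539 |R|=0.85539 →hi
  mid=-2.15303 |R|=1.15303 →lo
  mid=-2.00421 |R|=1.00421 →lo
  mid=-1.92980 |R|=0.92980 →hi
  mid=-1.96701 |R|=0.96701 →hi
  mid=-1.98561 |R|=0.98561 →hi
  ...
  [-2.00014,-2.00000] ⇒ x*=-2.0000
So |R|<1 on (-2.0000, 0).

z∈(-2.0000,0).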